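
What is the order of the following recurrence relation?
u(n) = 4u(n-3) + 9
The order is the largest lag k for which u(n-k) appears. Here the deepest term is u(n-3) (the 9 term is non-homogeneous and does not affect the order), so the order is 3.

Order 3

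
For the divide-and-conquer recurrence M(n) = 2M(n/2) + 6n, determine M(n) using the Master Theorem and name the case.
Master Theorem template: M(n) = a·M(n/b) + f(n).
Here: a=2, b=2, f(n)=6n
Compute log_b(a) = log_2(2) = 1.
f(n) = 6n = Θ(n). Case 2: M(n) = Θ(n log n).

Case 2: M(n) = Θ(n log n)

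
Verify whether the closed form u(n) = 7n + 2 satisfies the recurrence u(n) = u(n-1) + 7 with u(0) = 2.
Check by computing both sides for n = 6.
From the recurrence with u(0) = 2:
  u(0) = 2, u(1) = 9, u(2) = 16, u(3) = 23, u(4) = 30, u(5) = 37, u(6) = 44
  so the recurrence gives u(6) = 44.
From the proposed closed form u(n) = 7n + 2:
  u(6) = 44.
Both sides give 44 at n = 6, and the initial condition(s) match, so the closed form is consistent.

Yes, the closed form is correct.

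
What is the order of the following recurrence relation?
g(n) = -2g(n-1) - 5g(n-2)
The order is the largest lag k for which g(n-k) appears. Here the deepest term is g(n-2), so the order is 2.

Order 2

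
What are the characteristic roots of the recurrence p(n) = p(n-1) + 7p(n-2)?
Substitute p(n) = rⁿ and divide through by rⁿ⁻²: r² - r - 7 = 0
Discriminant: 1² + 4·7 = 29, not a perfect square, so by the quadratic formula r = (1 ± √29)/2.
General solution: p(n) = A·r₁ⁿ + B·r₂ⁿ where r₁,r₂ = (1 ± √29)/2

Characteristic: r² - r - 7 = 0, Roots: r = (1 ± √29)/2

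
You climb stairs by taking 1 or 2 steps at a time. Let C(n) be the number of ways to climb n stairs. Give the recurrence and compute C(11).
Condition on the size of the last step (1 to 2): before it there were n-1, …, n-2 stairs climbed, and these cases are disjoint, so C(n) = C(n-1) + C(n-2) (Fibonacci-type sequence).
Initial conditions by direct count (compositions of i into parts ≤ 2): C(1) = 1; C(2) = 2.
Iterating the recurrence: C(3) = 3, C(4) = 5, C(5) = 8, C(6) = 13, C(7) = 21, C(8) = 34, C(9) = 55, C(10) = 89, C(11) = 144.

C(n) = C(n-1) + C(n-2), C(1) = 1, C(2) = 2; C(11) = 144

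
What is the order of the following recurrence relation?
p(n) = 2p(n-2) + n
The order is the largest lag k for which p(n-k) appears. Here the deepest term is p(n-2) (the n term is non-homogeneous and does not affect the order), so the order is 2.

Order 2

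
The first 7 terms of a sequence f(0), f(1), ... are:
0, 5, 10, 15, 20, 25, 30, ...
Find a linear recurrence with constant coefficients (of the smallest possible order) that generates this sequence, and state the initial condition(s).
Look for the lowest-order linear relation among consecutive terms.
Observation: consecutive differences are constant (= 5).
Check at n=2: 1·5 + 5 = 10. ✓

f(n) = f(n-1) + 5, f(0) = 0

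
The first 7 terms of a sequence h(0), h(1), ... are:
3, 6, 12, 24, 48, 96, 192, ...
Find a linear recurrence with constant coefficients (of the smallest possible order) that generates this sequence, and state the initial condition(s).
Look for the lowest-order linear relation among consecutive terms.
Observation: each term is 2× the previous.
Check at n=2: 2·6 = 12. ✓

h(n) = 2 × h(n-1), h(0) = 3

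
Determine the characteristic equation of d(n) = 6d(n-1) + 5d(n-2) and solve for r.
Substitute d(n) = rⁿ and divide through by rⁿ⁻²: r² - 6r - 5 = 0
Discriminant: 6² + 4·5 = 56, not a perfect square, so by the quadratic formula r = (6 ± √56)/2.
General solution: d(n) = A·r₁ⁿ + B·r₂ⁿ where r₁,r₂ = (6 ± √56)/2

Characteristic: r² - 6r - 5 = 0, Roots: r = (6 ± √56)/2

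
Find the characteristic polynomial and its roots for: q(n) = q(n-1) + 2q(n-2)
Substitute q(n) = rⁿ and divide through by rⁿ⁻²: r² - r - 2 = 0
Factor: (r + 1)(r - 2) = 0, so r = -1, 2.
General solution: q(n) = A·(-1)ⁿ + B·2ⁿ

Characteristic: r² - r - 2 = 0, Roots: r = -1, 2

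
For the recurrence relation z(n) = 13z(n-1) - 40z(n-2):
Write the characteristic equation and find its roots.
Substitute z(n) = rⁿ and divide through by rⁿ⁻²: r² - 13r + 40 = 0
Factor: (r - 5)(r - 8) = 0, so r = 5, 8.
General solution: z(n) = A·5ⁿ + B·8ⁿ

Characteristic: r² - 13r + 40 = 0, Roots: r = 5, 8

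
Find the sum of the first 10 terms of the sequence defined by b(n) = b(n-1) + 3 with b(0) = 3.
Computing the sequence terms: 3, 6, 9, 12, 15, 18, 21, 24, 27, 30
Adding these values together:

165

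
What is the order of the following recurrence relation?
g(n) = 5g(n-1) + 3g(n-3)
The order is the largest lag k for which g(n-k) appears. Here the deepest term is g(n-3), so the order is 3.

Order 3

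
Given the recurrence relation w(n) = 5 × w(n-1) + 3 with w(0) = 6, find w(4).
Computing step by step:
w(0) = 6
w(1) = 5 × 6 + 3 = 33
w(2) = 5 × 33 + 3 = 168
w(3) = 5 × 168 + 3 = 843
w(4) = 5 × 843 + 3 = 4218

4218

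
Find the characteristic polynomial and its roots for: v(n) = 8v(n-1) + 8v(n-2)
Substitute v(n) = rⁿ and divide through by rⁿ⁻²: r² - 8r - 8 = 0
Discriminant: 8² + 4·8 = 96, not a perfect square, so by the quadratic formula r = (8 ± √96)/2.
General solution: v(n) = A·r₁ⁿ + B·r₂ⁿ where r₁,r₂ = (8 ± √96)/2

Characteristic: r² - 8r - 8 = 0, Roots: r = (8 ± √96)/2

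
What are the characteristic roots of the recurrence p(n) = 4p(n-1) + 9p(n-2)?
Substitute p(n) = rⁿ and divide through by rⁿ⁻²: r² - 4r - 9 = 0
Discriminant: 4² + 4·9 = 52, not a perfect square, so by the quadratic formula r = (4 ± √52)/2.
General solution: p(n) = A·r₁ⁿ + B·r₂ⁿ where r₁,r₂ = (4 ± √52)/2

Characteristic: r² - 4r - 9 = 0, Roots: r = (4 ± √52)/2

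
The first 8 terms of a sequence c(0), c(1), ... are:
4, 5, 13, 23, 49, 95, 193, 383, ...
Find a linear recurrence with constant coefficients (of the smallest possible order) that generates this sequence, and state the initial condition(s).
Look for the lowest-order linear relation among consecutive terms.
Observation: c(n) - 1·c(n-1) - (2)·c(n-2) = 0 holds for the shown terms, and no order-1 relation c(n) = α·c(n-1) + β fits.
Check at n=3: 1·13 + (2)·5 = 23. ✓

c(n) = c(n-1) + 2c(n-2), c(0) = 4, c(1) = 5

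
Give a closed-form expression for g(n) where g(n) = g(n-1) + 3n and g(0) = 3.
Recurrence: g(n) = g(n-1) + 3n, initial: g(0) = 3.
Telescoping: g(n) = g(0) + 3·Σᵢ₌₁ⁿ i = 3 + 3·n(n+1)/2.

g(n) = 3·n(n+1)/2 + 3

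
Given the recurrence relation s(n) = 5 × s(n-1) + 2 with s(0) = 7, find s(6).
Computing step by step:
s(0) = 7
s(1) = 5 × 7 + 2 = 37
s(2) = 5 × 37 + 2 = 187
s(3) = 5 × 187 + 2 = 937
s(4) = 5 × 937 + 2 = 4687
s(5) = 5 × 4687 + 2 = 23437
s(6) = 5 × 23437 + 2 = 117187

117187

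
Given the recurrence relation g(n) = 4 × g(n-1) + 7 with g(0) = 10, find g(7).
Computing step by step:
g(0) = 10
g(1) = 4 × 10 + 7 = 47
g(2) = 4 × 47 + 7 = 195
g(3) = 4 × 195 + 7 = 787
g(4) = 4 × 787 + 7 = 3155
g(5) = 4 × 3155 + 7 = 12627
g(6) = 4 × 12627 + 7 = 50515
g(7) = 4 × 50515 + 7 = 202067

202067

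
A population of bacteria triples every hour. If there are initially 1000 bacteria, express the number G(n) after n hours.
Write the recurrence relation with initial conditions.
Each hour multiplies the count by 3, so the count after n hours depends only on the count after n-1 hours: G(n) = 3 × G(n-1). The starting count gives G(0) = 1000.
Unrolling n times gives the closed form G(n) = 1000 × 3ⁿ.

G(n) = 3 × G(n-1), G(0) = 1000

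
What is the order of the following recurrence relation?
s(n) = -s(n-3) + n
The order is the largest lag k for which s(n-k) appears. Here the deepest term is s(n-3) (the n term is non-homogeneous and does not affect the order), so the order is 3.

Order 3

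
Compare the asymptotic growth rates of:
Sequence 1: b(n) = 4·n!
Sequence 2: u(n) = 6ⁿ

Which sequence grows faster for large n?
Comparing growth rates:
Growth-rate hierarchy: log n ≺ any polynomial ≺ any exponential cⁿ (c>1) ≺ n! ≺ nⁿ.
factorial dominates exponential base 6 asymptotically.

b(n) grows faster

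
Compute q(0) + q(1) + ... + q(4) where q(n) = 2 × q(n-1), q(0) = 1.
Computing the sequence terms: 1, 2, 4, 8, 16
Adding these values together:

31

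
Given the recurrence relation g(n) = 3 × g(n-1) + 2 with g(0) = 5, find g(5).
Computing step by step:
g(0) = 5
g(1) = 3 × 5 + 2 = 17
g(2) = 3 × 17 + 2 = 53
g(3) = 3 × 53 + 2 = 161
g(4) = 3 × 161 + 2 = 485
g(5) = 3 × 485 + 2 = 1457

1457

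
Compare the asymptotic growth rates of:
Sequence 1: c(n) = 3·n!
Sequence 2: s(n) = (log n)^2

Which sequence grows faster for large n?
Comparing growth rates:
Growth-rate hierarchy: log n ≺ any polynomial ≺ any exponential cⁿ (c>1) ≺ n! ≺ nⁿ.
factorial dominates polylogarithmic (log n)^2 asymptotically.

c(n) grows faster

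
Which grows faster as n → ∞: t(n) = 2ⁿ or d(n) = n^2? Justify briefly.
Comparing growth rates:
Growth-rate hierarchy: log n ≺ any polynomial ≺ any exponential cⁿ (c>1) ≺ n! ≺ nⁿ.
exponential base 2 dominates polynomial degree 2 asymptotically.

t(n) grows faster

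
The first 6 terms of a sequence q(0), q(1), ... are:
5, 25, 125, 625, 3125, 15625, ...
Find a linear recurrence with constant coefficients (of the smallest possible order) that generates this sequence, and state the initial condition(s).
Look for the lowest-order linear relation among consecutive terms.
Observation: each term is 5× the previous.
Check at n=2: 5·25 = 125. ✓

q(n) = 5 × q(n-1), q(0) = 5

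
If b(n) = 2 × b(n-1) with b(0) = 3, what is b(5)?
Computing step by step:
b(0) = 3
b(1) = 2 × 3 = 6
b(2) = 2 × 6 = 12
b(3) = 2 × 12 = 24
b(4) = 2 × 24 = 48
b(5) = 2 × 48 = 96

96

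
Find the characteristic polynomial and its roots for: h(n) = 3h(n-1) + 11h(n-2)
Substitute h(n) = rⁿ and divide through by rⁿ⁻²: r² - 3r - 11 = 0
Discriminant: 3² + 4·11 = 53, not a perfect square, so by the quadratic formula r = (3 ± √53)/2.
General solution: h(n) = A·r₁ⁿ + B·r₂ⁿ where r₁,r₂ = (3 ± √53)/2

Characteristic: r² - 3r - 11 = 0, Roots: r = (3 ± √53)/2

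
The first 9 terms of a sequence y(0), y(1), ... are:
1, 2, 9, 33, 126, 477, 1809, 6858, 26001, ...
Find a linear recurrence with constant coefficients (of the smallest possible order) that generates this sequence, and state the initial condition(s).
Look for the lowest-order linear relation among consecutive terms.
Observation: y(n) - 3·y(n-1) - (3)·y(n-2) = 0 holds for the shown terms, and no order-1 relation y(n) = α·y(n-1) + β fits.
Check at n=3: 3·9 + (3)·2 = 33. ✓

y(n) = 3y(n-1) + 3y(n-2), y(0) = 1, y(1) = 2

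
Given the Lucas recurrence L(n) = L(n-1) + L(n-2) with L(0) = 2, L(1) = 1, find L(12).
Computing the sequence terms:
2, 1, 3, 4, 7, 11, 18, 29, 47, 76, 123, 199, 322

322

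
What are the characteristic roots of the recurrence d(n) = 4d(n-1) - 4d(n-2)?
Substitute d(n) = rⁿ and divide through by rⁿ⁻²: r² - 4r + 4 = 0
Factor: (r - 2)² = 0, so r = 2 (double root).
General solution: d(n) = (A + Bn)·2ⁿ

Characteristic: r² - 4r + 4 = 0, Roots: r = 2 (double root)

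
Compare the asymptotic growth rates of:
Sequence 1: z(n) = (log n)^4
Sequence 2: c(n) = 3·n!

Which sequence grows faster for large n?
Comparing growth rates:
Growth-rate hierarchy: log n ≺ any polynomial ≺ any exponential cⁿ (c>1) ≺ n! ≺ nⁿ.
factorial dominates polylogarithmic (log n)^4 asymptotically.

c(n) grows faster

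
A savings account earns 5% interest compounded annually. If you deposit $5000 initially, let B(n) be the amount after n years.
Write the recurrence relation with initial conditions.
Each year the balance grows by 5%, i.e. is multiplied by 1 + 5/100 = 1.05, so B(n) = 1.05 × B(n-1). The initial deposit gives B(0) = 5000.
Unrolling gives the closed form B(n) = 5000 × (1.05)ⁿ.

B(n) = 1.05 × B(n-1), B(0) = 5000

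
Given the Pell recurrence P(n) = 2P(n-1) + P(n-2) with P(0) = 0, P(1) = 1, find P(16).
Computing the sequence terms:
0, 1, 2, 5, 12, 29, 70, 169, 408, 985, 2378, 5741, 13860, 33461, 80782, 195025, 470832

470832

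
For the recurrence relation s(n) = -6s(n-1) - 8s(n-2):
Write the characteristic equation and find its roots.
Substitute s(n) = rⁿ and divide through by rⁿ⁻²: r² + 6r + 8 = 0
Factor: (r + 2)(r + 4) = 0, so r = -2, -4.
General solution: s(n) = A·(-2)ⁿ + B·(-4)ⁿ

Characteristic: r² + 6r + 8 = 0, Roots: r = -2, -4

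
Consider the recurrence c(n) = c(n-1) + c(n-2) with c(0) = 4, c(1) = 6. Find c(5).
Computing the sequence terms:
4, 6, 10, 16, 26, 42

42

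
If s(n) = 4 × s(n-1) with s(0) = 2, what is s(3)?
Computing step by step:
s(0) = 2
s(1) = 4 × 2 = 8
s(2) = 4 × 8 = 32
s(3) = 4 × 32 = 128

128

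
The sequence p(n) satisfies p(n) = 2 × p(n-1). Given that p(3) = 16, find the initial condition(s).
In general p(n) = 2ⁿ · p(0). At n = 3: p(0) = p(3) / 2^3 = 16 / 8 = 2.

p(0) = 2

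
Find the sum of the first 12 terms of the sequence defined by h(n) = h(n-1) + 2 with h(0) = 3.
Computing the sequence terms: 3, 5, 7, 9, 11, 13, 15, 17, 19, 21, 23, 25
Adding these values together:

168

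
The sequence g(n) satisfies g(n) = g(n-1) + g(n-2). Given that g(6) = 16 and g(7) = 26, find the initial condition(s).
Work backwards using g(k) = g(k+2) - g(k+1):
g(5) = g(7) - g(6) = 26 - 16 = 10
g(4) = g(6) - g(5) = 16 - 10 = 6
g(3) = g(5) - g(4) = 10 - 6 = 4
g(2) = g(4) - g(3) = 6 - 4 = 2
g(1) = g(3) - g(2) = 4 - 2 = 2
g(0) = g(2) - g(1) = 2 - 2 = 0

g(0) = 0, g(1) = 2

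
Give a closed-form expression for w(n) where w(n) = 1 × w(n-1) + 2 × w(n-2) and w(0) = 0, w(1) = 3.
Recurrence: w(n) = 1 × w(n-1) + 2 × w(n-2), initial: w(0) = 0, w(1) = 3.
Characteristic equation: r² - 1r - 2 = 0, which factors as (r - 2)(r + 1) = 0, so r = 2, -1. General solution w(n) = A·2ⁿ + B·(-1)ⁿ. From w(0) = 0: A + B = 0. From w(1) = 3: 2A - 1B = 3. Solving gives A = 1, B = -1.

w(n) = 2ⁿ - (-1)ⁿ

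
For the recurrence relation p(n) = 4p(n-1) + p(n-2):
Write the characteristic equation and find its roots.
Substitute p(n) = rⁿ and divide through by rⁿ⁻²: r² - 4r - 1 = 0
Discriminant: 4² + 4·1 = 20, not a perfect square, so by the quadratic formula r = (4 ± √20)/2.
General solution: p(n) = A·r₁ⁿ + B·r₂ⁿ where r₁,r₂ = (4 ± √20)/2

Characteristic: r² - 4r - 1 = 0, Roots: r = (4 ± √20)/2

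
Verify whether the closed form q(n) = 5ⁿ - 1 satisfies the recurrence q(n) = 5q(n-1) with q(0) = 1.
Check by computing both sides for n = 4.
From the recurrence with q(0) = 1:
  q(0) = 1, q(1) = 5, q(2) = 25, q(3) = 125, q(4) = 625
  so the recurrence gives q(4) = 625.
From the proposed closed form q(n) = 5ⁿ - 1:
  q(4) = 624.
The recurrence gives 625 but the closed form gives 624, so the closed form does not satisfy the recurrence.

No, the closed form is incorrect.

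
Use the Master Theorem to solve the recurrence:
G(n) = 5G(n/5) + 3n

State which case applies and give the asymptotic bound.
Master Theorem template: G(n) = a·G(n/b) + f(n).
Here: a=5, b=5, f(n)=3n
Compute log_b(a) = log_5(5) = 1.
f(n) = 3n = Θ(n). Case 2: G(n) = Θ(n log n).

Case 2: G(n) = Θ(n log n)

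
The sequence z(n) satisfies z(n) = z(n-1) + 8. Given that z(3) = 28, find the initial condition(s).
z(3) = z(0) + 3·8, so z(0) = 28 - 24 = 4.

z(0) = 4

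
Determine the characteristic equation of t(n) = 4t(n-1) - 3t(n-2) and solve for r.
Substitute t(n) = rⁿ and divide through by rⁿ⁻²: r² - 4r + 3 = 0
Factor: (r - 3)(r - 1) = 0, so r = 3, 1.
General solution: t(n) = A·3ⁿ + B·1ⁿ

Characteristic: r² - 4r + 3 = 0, Roots: r = 3, 1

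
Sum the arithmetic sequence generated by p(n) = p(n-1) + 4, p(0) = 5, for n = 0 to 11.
Computing the sequence terms: 5, 9, 13, 17, 21, 25, 29, 33, 37, 41, 45, 49
Adding these values together:

324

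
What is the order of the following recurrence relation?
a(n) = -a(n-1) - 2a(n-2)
The order is the largest lag k for which a(n-k) appears. Here the deepest term is a(n-2), so the order is 2.

Order 2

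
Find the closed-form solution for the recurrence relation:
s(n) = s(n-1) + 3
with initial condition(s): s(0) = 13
Recurrence: s(n) = s(n-1) + 3, initial: s(0) = 13.
Each step adds 3, so s(n) = s(0) + 3n = 3n + 13.

s(n) = 3n + 13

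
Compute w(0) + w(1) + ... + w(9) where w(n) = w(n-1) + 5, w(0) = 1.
Computing the sequence terms: 1, 6, 11, 16, 21, 26, 31, 36, 41, 46
Adding these values together:

235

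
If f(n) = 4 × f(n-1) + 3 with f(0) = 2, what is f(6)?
Computing step by step:
f(0) = 2
f(1) = 4 × 2 + 3 = 11
f(2) = 4 × 11 + 3 = 47
f(3) = 4 × 47 + 3 = 191
f(4) = 4 × 191 + 3 = 767
f(5) = 4 × 767 + 3 = 3071
f(6) = 4 × 3071 + 3 = 12287

12287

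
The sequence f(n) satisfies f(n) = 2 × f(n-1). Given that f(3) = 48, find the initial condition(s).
In general f(n) = 2ⁿ · f(0). At n = 3: f(0) = f(3) / 2^3 = 48 / 8 = 6.

f(0) = 6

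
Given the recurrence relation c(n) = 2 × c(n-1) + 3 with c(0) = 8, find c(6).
Computing step by step:
c(0) = 8
c(1) = 2 × 8 + 3 = 19
c(2) = 2 × 19 + 3 = 41
c(3) = 2 × 41 + 3 = 85
c(4) = 2 × 85 + 3 = 173
c(5) = 2 × 173 + 3 = 349
c(6) = 2 × 349 + 3 = 701

701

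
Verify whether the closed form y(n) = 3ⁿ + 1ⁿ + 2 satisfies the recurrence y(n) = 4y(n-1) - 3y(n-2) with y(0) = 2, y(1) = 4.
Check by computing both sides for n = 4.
From the recurrence with y(0) = 2, y(1) = 4:
  y(0) = 2, y(1) = 4, y(2) = 10, y(3) = 28, y(4) = 82
  so the recurrence gives y(4) = 82.
From the proposed closed form y(n) = 3ⁿ + 1ⁿ + 2:
  y(4) = 84.
The recurrence gives 82 but the closed form gives 84, so the closed form does not satisfy the recurrence.

No, the closed form is incorrect.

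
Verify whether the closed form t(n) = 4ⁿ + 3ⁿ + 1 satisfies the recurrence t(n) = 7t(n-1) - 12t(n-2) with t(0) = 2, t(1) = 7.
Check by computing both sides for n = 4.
From the recurrence with t(0) = 2, t(1) = 7:
  t(0) = 2, t(1) = 7, t(2) = 25, t(3) = 91, t(4) = 337
  so the recurrence gives t(4) = 337.
From the proposed closed form t(n) = 4ⁿ + 3ⁿ + 1:
  t(4) = 338.
The recurrence gives 337 but the closed form gives 338, so the closed form does not satisfy the recurrence.

No, the closed form is incorrect.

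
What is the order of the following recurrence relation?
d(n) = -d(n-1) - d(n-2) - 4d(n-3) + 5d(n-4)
The order is the largest lag k for which d(n-k) appears. Here the deepest term is d(n-4), so the order is 4.

Order 4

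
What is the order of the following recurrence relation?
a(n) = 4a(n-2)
The order is the largest lag k for which a(n-k) appears. Here the deepest term is a(n-2), so the order is 2.

Order 2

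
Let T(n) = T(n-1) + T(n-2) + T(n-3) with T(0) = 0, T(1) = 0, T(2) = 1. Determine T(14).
Computing the sequence terms:
0, 0, 1, 1, 2, 4, 7, 13, 24, 44, 81, 149, 274, 504, 927

927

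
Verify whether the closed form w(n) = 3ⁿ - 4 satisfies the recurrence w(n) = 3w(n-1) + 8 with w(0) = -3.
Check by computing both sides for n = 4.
From the recurrence with w(0) = -3:
  w(0) = -3, w(1) = -1, w(2) = 5, w(3) = 23, w(4) = 77
  so the recurrence gives w(4) = 77.
From the proposed closed form w(n) = 3ⁿ - 4:
  w(4) = 77.
Both sides give 77 at n = 4, and the initial condition(s) match, so the closed form is consistent.

Yes, the closed form is correct.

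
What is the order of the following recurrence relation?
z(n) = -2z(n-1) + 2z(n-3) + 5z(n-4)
The order is the largest lag k for which z(n-k) appears. Here the deepest term is z(n-4), so the order is 4.

Order 4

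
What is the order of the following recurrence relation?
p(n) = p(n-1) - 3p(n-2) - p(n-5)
The order is the largest lag k for which p(n-k) appears. Here the deepest term is p(n-5), so the order is 5.

Order 5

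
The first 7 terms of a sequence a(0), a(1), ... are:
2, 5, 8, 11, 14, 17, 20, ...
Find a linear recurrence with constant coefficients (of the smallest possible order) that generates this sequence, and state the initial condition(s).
Look for the lowest-order linear relation among consecutive terms.
Observation: consecutive differences are constant (= 3).
Check at n=2: 1·5 + 3 = 8. ✓

a(n) = a(n-1) + 3, a(0) = 2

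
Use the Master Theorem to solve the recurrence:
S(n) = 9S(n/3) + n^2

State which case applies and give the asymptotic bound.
Master Theorem template: S(n) = a·S(n/b) + f(n).
Here: a=9, b=3, f(n)=n^2
Compute log_b(a) = log_3(9) = 2.
f(n) = n^2 = Θ(n^2). Case 2: S(n) = Θ(n^2 log n).

Case 2: S(n) = Θ(n^2 log n)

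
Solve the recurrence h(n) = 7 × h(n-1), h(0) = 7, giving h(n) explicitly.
Recurrence: h(n) = 7 × h(n-1), initial: h(0) = 7.
Each term is 7 times the previous, so this is geometric with ratio 7. After n steps: h(n) = h(0)·7ⁿ = 7·7ⁿ.

h(n) = 7·7ⁿ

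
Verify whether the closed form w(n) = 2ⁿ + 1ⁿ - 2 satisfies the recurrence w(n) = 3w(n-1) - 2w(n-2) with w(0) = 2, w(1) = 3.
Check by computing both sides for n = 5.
From the recurrence with w(0) = 2, w(1) = 3:
  w(0) = 2, w(1) = 3, w(2) = 5, w(3) = 9, w(4) = 17, w(5) = 33
  so the recurrence gives w(5) = 33.
From the proposed closed form w(n) = 2ⁿ + 1ⁿ - 2:
  w(5) = 31.
The recurrence gives 33 but the closed form gives 31, so the closed form does not satisfy the recurrence.

No, the closed form is incorrect.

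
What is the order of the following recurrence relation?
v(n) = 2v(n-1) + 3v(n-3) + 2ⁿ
The order is the largest lag k for which v(n-k) appears. Here the deepest term is v(n-3) (the 2ⁿ term is non-homogeneous and does not affect the order), so the order is 3.

Order 3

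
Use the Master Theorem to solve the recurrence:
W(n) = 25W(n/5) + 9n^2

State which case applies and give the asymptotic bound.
Master Theorem template: W(n) = a·W(n/b) + f(n).
Here: a=25, b=5, f(n)=9n^2
Compute log_b(a) = log_5(25) = 2.
f(n) = 9n^2 = Θ(n^2). Case 2: W(n) = Θ(n^2 log n).

Case 2: W(n) = Θ(n^2 log n)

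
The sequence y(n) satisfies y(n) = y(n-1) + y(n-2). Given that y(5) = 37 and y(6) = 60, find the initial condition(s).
Work backwards using y(k) = y(k+2) - y(k+1):
y(4) = y(6) - y(5) = 60 - 37 = 23
y(3) = y(5) - y(4) = 37 - 23 = 14
y(2) = y(4) - y(3) = 23 - 14 = 9
y(1) = y(3) - y(2) = 14 - 9 = 5
y(0) = y(2) - y(1) = 9 - 5 = 4

y(0) = 4, y(1) = 5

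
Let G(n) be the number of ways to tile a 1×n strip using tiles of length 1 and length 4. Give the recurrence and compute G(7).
Condition on the last tile: it has length 1 (leaving a 1×(n-1) strip) or length 4 (leaving a 1×(n-4) strip), so G(n) = G(n-1) + G(n-4) (order-4 linear recurrence).
For 0 ≤ i < 4 only unit tiles fit, so G(i) = 1.
Iterating the recurrence: G(4) = 2, G(5) = 3, G(6) = 4, G(7) = 5.

G(n) = G(n-1) + G(n-4), with G(i) = 1 for 0 ≤ i < 4; G(7) = 5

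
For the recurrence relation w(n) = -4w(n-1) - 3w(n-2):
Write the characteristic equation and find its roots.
Substitute w(n) = rⁿ and divide through by rⁿ⁻²: r² + 4r + 3 = 0
Factor: (r + 1)(r + 3) = 0, so r = -1, -3.
General solution: w(n) = A·(-1)ⁿ + B·(-3)ⁿ

Characteristic: r² + 4r + 3 = 0, Roots: r = -1, -3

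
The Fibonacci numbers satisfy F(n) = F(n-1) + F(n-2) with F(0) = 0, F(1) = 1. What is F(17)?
Computing the sequence terms:
0, 1, 1, 2, 3, 5, 8, 13, 21, 34, 55, 89, 144, 233, 377, 610, 987, 1597

1597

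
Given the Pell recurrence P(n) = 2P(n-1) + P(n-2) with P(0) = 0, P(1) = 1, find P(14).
Computing the sequence terms:
0, 1, 2, 5, 12, 29, 70, 169, 408, 985, 2378, 5741, 13860, 33461, 80782

80782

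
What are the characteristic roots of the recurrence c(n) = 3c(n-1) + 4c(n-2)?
Substitute c(n) = rⁿ and divide through by rⁿ⁻²: r² - 3r - 4 = 0
Factor: (r - 4)(r + 1) = 0, so r = 4, -1.
General solution: c(n) = A·4ⁿ + B·(-1)ⁿ

Characteristic: r² - 3r - 4 = 0, Roots: r = 4, -1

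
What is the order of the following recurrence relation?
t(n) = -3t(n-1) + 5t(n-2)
The order is the largest lag k for which t(n-k) appears. Here the deepest term is t(n-2), so the order is 2.

Order 2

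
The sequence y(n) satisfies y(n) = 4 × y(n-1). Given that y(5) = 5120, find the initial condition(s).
In general y(n) = 4ⁿ · y(0). At n = 5: y(0) = y(5) / 4^5 = 5120 / 1024 = 5.

y(0) = 5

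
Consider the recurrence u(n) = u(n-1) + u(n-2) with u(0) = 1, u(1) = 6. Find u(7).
Computing the sequence terms:
1, 6, 7, 13, 20, 33, 53, 86

86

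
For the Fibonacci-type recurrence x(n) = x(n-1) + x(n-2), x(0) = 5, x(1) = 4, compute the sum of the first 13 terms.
Computing the sequence terms: 5, 4, 9, 13, 22, 35, 57, 92, 149, 241, 390, 631, 1021
Adding these values together:

2669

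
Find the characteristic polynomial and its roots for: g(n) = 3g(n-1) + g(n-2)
Substitute g(n) = rⁿ and divide through by rⁿ⁻²: r² - 3r - 1 = 0
Discriminant: 3² + 4·1 = 13, not a perfect square, so by the quadratic formula r = (3 ± √13)/2.
General solution: g(n) = A·r₁ⁿ + B·r₂ⁿ where r₁,r₂ = (3 ± √13)/2

Characteristic: r² - 3r - 1 = 0, Roots: r = (3 ± √13)/2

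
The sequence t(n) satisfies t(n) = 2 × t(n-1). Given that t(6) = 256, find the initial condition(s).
In general t(n) = 2ⁿ · t(0). At n = 6: t(0) = t(6) / 2^6 = 256 / 64 = 4.

t(0) = 4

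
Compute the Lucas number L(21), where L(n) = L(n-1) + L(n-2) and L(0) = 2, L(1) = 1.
Computing the sequence terms:
2, 1, 3, 4, 7, 11, 18, 29, 47, 76, 123, 199, 322, 521, 843, 1364, 2207, 3571, 5778, 9349, 15127, 24476

24476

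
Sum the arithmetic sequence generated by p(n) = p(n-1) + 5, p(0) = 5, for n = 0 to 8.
Computing the sequence terms: 5, 10, 15, 20, 25, 30, 35, 40, 45
Adding these values together:

225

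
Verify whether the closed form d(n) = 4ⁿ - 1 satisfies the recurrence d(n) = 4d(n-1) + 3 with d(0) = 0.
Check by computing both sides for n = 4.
From the recurrence with d(0) = 0:
  d(0) = 0, d(1) = 3, d(2) = 15, d(3) = 63, d(4) = 255
  so the recurrence gives d(4) = 255.
From the proposed closed form d(n) = 4ⁿ - 1:
  d(4) = 255.
Both sides give 255 at n = 4, and the initial condition(s) match, so the closed form is consistent.

Yes, the closed form is correct.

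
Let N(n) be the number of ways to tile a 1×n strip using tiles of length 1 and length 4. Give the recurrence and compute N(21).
Condition on the last tile: it has length 1 (leaving a 1×(n-1) strip) or length 4 (leaving a 1×(n-4) strip), so N(n) = N(n-1) + N(n-4) (order-4 linear recurrence).
For 0 ≤ i < 4 only unit tiles fit, so N(i) = 1.
Iterating the recurrence: N(4) = 2, N(5) = 3, N(6) = 4, N(7) = 5, N(8) = 7, N(9) = 10, N(10) = 14, N(11) = 19, N(12) = 26, N(13) = 36, N(14) = 50, N(15) = 69, N(16) = 95, N(17) = 131, N(18) = 181, N(19) = 250, N(20) = 345, N(21) = 476.

N(n) = N(n-1) + N(n-4), with N(i) = 1 for 0 ≤ i < 4; N(21) = 476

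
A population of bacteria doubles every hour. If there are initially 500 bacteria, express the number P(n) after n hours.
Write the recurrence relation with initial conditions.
Each hour multiplies the count by 2, so the count after n hours depends only on the count after n-1 hours: P(n) = 2 × P(n-1). The starting count gives P(0) = 500.
Unrolling n times gives the closed form P(n) = 500 × 2ⁿ.

P(n) = 2 × P(n-1), P(0) = 500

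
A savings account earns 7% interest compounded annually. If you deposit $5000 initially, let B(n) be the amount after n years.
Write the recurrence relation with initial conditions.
Each year the balance grows by 7%, i.e. is multiplied by 1 + 7/100 = 1.07, so B(n) = 1.07 × B(n-1). The initial deposit gives B(0) = 5000.
Unrolling gives the closed form B(n) = 5000 × (1.07)ⁿ.

B(n) = 1.07 × B(n-1), B(0) = 5000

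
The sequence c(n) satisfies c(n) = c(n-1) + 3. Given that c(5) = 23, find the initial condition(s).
c(5) = c(0) + 5·3, so c(0) = 23 - 15 = 8.

c(0) = 8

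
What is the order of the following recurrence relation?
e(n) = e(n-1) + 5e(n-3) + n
The order is the largest lag k for which e(n-k) appears. Here the deepest term is e(n-3) (the n term is non-homogeneous and does not affect the order), so the order is 3.

Order 3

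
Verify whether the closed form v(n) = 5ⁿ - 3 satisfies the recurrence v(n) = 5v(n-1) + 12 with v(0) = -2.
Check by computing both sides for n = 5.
From the recurrence with v(0) = -2:
  v(0) = -2, v(1) = 2, v(2) = 22, v(3) = 122, v(4) = 622, v(5) = 3122
  so the recurrence gives v(5) = 3122.
From the proposed closed form v(n) = 5ⁿ - 3:
  v(5) = 3122.
Both sides give 3122 at n = 5, and the initial condition(s) match, so the closed form is consistent.

Yes, the closed form is correct.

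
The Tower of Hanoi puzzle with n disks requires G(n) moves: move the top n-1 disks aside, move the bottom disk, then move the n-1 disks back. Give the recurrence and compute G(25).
Moving n disks = move the top n-1 disks aside (G(n-1) moves) + move the largest disk (1 move) + move the n-1 disks back on top (G(n-1) moves), so G(n) = 2G(n-1) + 1, with G(1) = 1 (a single disk takes one move).
First terms: 1, 3, 7, 15, 31, 63, … — each is one less than a power of 2. Indeed G(n) + 1 = 2(G(n-1) + 1) with G(1) + 1 = 2, so G(n) + 1 = 2ⁿ and G(n) = 2ⁿ - 1.
Hence G(25) = 2^25 - 1 = 33554432 - 1 = 33554431.

G(n) = 2G(n-1) + 1, G(1) = 1; G(25) = 33554431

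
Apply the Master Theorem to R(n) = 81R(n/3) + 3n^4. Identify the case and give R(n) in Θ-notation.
Master Theorem template: R(n) = a·R(n/b) + f(n).
Here: a=81, b=3, f(n)=3n^4
Compute log_b(a) = log_3(81) = 4.
f(n) = 3n^4 = Θ(n^4). Case 2: R(n) = Θ(n^4 log n).

Case 2: R(n) = Θ(n^4 log n)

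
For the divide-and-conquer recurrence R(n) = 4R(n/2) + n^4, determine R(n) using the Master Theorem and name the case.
Master Theorem template: R(n) = a·R(n/b) + f(n).
Here: a=4, b=2, f(n)=n^4
Compute log_b(a) = log_2(4) = 2.
f(n) = n^4 = Ω(n^(2+ε)) with ε = 2, and the regularity condition holds (a·f(n/b) = (a/b^4)·f(n) with a/b^4 = 2^-2 < 1). Case 3: R(n) = Θ(f(n)) = Θ(n^4).

Case 3: R(n) = Θ(n^4)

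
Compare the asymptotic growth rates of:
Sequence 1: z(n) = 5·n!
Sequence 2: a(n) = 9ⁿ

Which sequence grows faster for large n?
Comparing growth rates:
Growth-rate hierarchy: log n ≺ any polynomial ≺ any exponential cⁿ (c>1) ≺ n! ≺ nⁿ.
factorial dominates exponential base 9 asymptotically.

z(n) grows faster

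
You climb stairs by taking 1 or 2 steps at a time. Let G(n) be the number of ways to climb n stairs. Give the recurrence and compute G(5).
Condition on the size of the last step (1 to 2): before it there were n-1, …, n-2 stairs climbed, and these cases are disjoint, so G(n) = G(n-1) + G(n-2) (Fibonacci-type sequence).
Initial conditions by direct count (compositions of i into parts ≤ 2): G(1) = 1; G(2) = 2.
Iterating the recurrence: G(3) = 3, G(4) = 5, G(5) = 8.

G(n) = G(n-1) + G(n-2), G(1) = 1, G(2) = 2; G(5) = 8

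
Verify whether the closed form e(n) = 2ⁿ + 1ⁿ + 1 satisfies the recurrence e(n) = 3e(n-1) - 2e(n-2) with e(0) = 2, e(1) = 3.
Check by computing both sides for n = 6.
From the recurrence with e(0) = 2, e(1) = 3:
  e(0) = 2, e(1) = 3, e(2) = 5, e(3) = 9, e(4) = 17, e(5) = 33, e(6) = 65
  so the recurrence gives e(6) = 65.
From the proposed closed form e(n) = 2ⁿ + 1ⁿ + 1:
  e(6) = 66.
The recurrence gives 65 but the closed form gives 66, so the closed form does not satisfy the recurrence.

No, the closed form is incorrect.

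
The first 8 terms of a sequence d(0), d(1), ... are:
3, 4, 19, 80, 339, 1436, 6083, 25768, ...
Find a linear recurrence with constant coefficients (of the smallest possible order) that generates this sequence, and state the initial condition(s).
Look for the lowest-order linear relation among consecutive terms.
Observation: d(n) - 4·d(n-1) - (1)·d(n-2) = 0 holds for the shown terms, and no order-1 relation d(n) = α·d(n-1) + β fits.
Check at n=3: 4·19 + (1)·4 = 80. ✓

d(n) = 4d(n-1) + d(n-2), d(0) = 3, d(1) = 4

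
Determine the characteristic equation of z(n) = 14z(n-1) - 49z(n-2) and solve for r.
Substitute z(n) = rⁿ and divide through by rⁿ⁻²: r² - 14r + 49 = 0
Factor: (r - 7)² = 0, so r = 7 (double root).
General solution: z(n) = (A + Bn)·7ⁿ

Characteristic: r² - 14r + 49 = 0, Roots: r = 7 (double root)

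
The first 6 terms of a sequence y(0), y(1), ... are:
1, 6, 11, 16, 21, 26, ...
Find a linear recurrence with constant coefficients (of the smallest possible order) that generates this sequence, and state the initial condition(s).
Look for the lowest-order linear relation among consecutive terms.
Observation: consecutive differences are constant (= 5).
Check at n=2: 1·6 + 5 = 11. ✓

y(n) = y(n-1) + 5, y(0) = 1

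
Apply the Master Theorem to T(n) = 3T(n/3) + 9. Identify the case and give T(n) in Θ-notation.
Master Theorem template: T(n) = a·T(n/b) + f(n).
Here: a=3, b=3, f(n)=9
Compute log_b(a) = log_3(3) = 1.
f(n) = 9 = O(n^(1-ε)) with ε = 1. Case 1: T(n) = Θ(n^log_b(a)) = Θ(n).

Case 1: T(n) = Θ(n)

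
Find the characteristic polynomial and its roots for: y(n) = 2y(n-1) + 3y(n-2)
Substitute y(n) = rⁿ and divide through by rⁿ⁻²: r² - 2r - 3 = 0
Factor: (r + 1)(r - 3) = 0, so r = -1, 3.
General solution: y(n) = A·(-1)ⁿ + B·3ⁿ

Characteristic: r² - 2r - 3 = 0, Roots: r = -1, 3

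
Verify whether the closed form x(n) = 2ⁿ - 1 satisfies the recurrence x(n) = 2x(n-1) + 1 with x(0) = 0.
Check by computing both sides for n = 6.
From the recurrence with x(0) = 0:
  x(0) = 0, x(1) = 1, x(2) = 3, x(3) = 7, x(4) = 15, x(5) = 31, x(6) = 63
  so the recurrence gives x(6) = 63.
From the proposed closed form x(n) = 2ⁿ - 1:
  x(6) = 63.
Both sides give 63 at n = 6, and the initial condition(s) match, so the closed form is consistent.

Yes, the closed form is correct.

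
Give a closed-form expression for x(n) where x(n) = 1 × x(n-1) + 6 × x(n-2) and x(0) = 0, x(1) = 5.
Recurrence: x(n) = 1 × x(n-1) + 6 × x(n-2), initial: x(0) = 0, x(1) = 5.
Characteristic equation: r² - 1r - 6 = 0, which factors as (r - 3)(r + 2) = 0, so r = 3, -2. General solution x(n) = A·3ⁿ + B·(-2)ⁿ. From x(0) = 0: A + B = 0. From x(1) = 5: 3A - 2B = 5. Solving gives A = 1, B = -1.

x(n) = 3ⁿ - (-2)ⁿ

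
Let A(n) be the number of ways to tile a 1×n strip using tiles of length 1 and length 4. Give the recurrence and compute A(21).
Condition on the last tile: it has length 1 (leaving a 1×(n-1) strip) or length 4 (leaving a 1×(n-4) strip), so A(n) = A(n-1) + A(n-4) (order-4 linear recurrence).
For 0 ≤ i < 4 only unit tiles fit, so A(i) = 1.
Iterating the recurrence: A(4) = 2, A(5) = 3, A(6) = 4, A(7) = 5, A(8) = 7, A(9) = 10, A(10) = 14, A(11) = 19, A(12) = 26, A(13) = 36, A(14) = 50, A(15) = 69, A(16) = 95, A(17) = 131, A(18) = 181, A(19) = 250, A(20) = 345, A(21) = 476.

A(n) = A(n-1) + A(n-4), with A(i) = 1 for 0 ≤ i < 4; A(21) = 476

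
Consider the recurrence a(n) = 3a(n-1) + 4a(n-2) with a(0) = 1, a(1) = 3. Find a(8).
Computing the sequence terms:
1, 3, 13, 51, 205, 819, 3277, 13107, 52429

52429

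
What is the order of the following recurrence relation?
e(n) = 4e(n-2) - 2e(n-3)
The order is the largest lag k for which e(n-k) appears. Here the deepest term is e(n-3), so the order is 3.

Order 3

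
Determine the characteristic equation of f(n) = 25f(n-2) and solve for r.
Substitute f(n) = rⁿ and divide through by rⁿ⁻²: r² - 25 = 0
Factor: (r + 5)(r - 5) = 0, so r = -5, 5.
General solution: f(n) = A·(-5)ⁿ + B·5ⁿ

Characteristic: r² - 25 = 0, Roots: r = -5, 5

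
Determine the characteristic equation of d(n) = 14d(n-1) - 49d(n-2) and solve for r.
Substitute d(n) = rⁿ and divide through by rⁿ⁻²: r² - 14r + 49 = 0
Factor: (r - 7)² = 0, so r = 7 (double root).
General solution: d(n) = (A + Bn)·7ⁿ

Characteristic: r² - 14r + 49 = 0, Roots: r = 7 (double root)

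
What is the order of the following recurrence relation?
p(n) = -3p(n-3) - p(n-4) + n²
The order is the largest lag k for which p(n-k) appears. Here the deepest term is p(n-4) (the n² term is non-homogeneous and does not affect the order), so the order is 4.

Order 4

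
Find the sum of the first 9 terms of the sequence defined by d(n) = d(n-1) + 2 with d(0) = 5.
Computing the sequence terms: 5, 7, 9, 11, 13, 15, 17, 19, 21
Adding these values together:

117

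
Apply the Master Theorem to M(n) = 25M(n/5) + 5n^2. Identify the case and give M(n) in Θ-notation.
Master Theorem template: M(n) = a·M(n/b) + f(n).
Here: a=25, b=5, f(n)=5n^2
Compute log_b(a) = log_5(25) = 2.
f(n) = 5n^2 = Θ(n^2). Case 2: M(n) = Θ(n^2 log n).

Case 2: M(n) = Θ(n^2 log n)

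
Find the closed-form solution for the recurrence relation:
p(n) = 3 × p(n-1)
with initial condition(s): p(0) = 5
Recurrence: p(n) = 3 × p(n-1), initial: p(0) = 5.
Each term is 3 times the previous, so this is geometric with ratio 3. After n steps: p(n) = p(0)·3ⁿ = 5·3ⁿ.

p(n) = 5·3ⁿ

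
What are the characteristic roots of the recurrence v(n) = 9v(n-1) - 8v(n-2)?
Substitute v(n) = rⁿ and divide through by rⁿ⁻²: r² - 9r + 8 = 0
Factor: (r - 8)(r - 1) = 0, so r = 8, 1.
General solution: v(n) = A·8ⁿ + B·1ⁿ

Characteristic: r² - 9r + 8 = 0, Roots: r = 8, 1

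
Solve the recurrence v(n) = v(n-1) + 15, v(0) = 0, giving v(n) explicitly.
Recurrence: v(n) = v(n-1) + 15, initial: v(0) = 0.
Each step adds 15, so v(n) = v(0) + 15n = 15n.

v(n) = 15n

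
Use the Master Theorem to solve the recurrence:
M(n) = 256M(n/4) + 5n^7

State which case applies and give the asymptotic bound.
Master Theorem template: M(n) = a·M(n/b) + f(n).
Here: a=256, b=4, f(n)=5n^7
Compute log_b(a) = log_4(256) = 4.
f(n) = 5n^7 = Ω(n^(4+ε)) with ε = 3, and the regularity condition holds (a·f(n/b) = (a/b^7)·f(n) with a/b^7 = 4^-3 < 1). Case 3: M(n) = Θ(f(n)) = Θ(n^7).

Case 3: M(n) = Θ(n^7)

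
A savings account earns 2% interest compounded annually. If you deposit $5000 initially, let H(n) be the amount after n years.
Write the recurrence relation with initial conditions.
Each year the balance grows by 2%, i.e. is multiplied by 1 + 2/100 = 1.02, so H(n) = 1.02 × H(n-1). The initial deposit gives H(0) = 5000.
Unrolling gives the closed form H(n) = 5000 × (1.02)ⁿ.

H(n) = 1.02 × H(n-1), H(0) = 5000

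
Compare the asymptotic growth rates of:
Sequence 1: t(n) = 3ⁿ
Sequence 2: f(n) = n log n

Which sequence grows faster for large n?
Comparing growth rates:
Growth-rate hierarchy: log n ≺ any polynomial ≺ any exponential cⁿ (c>1) ≺ n! ≺ nⁿ.
exponential base 3 dominates polynomial degree 1 (with log factor) asymptotically.

t(n) grows faster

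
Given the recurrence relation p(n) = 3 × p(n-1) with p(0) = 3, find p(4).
Computing step by step:
p(0) = 3
p(1) = 3 × 3 = 9
p(2) = 3 × 9 = 27
p(3) = 3 × 27 = 81
p(4) = 3 × 81 = 243

243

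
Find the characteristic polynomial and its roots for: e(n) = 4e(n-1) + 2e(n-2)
Substitute e(n) = rⁿ and divide through by rⁿ⁻²: r² - 4r - 2 = 0
Discriminant: 4² + 4·2 = 24, not a perfect square, so by the quadratic formula r = (4 ± √24)/2.
General solution: e(n) = A·r₁ⁿ + B·r₂ⁿ where r₁,r₂ = (4 ± √24)/2

Characteristic: r² - 4r - 2 = 0, Roots: r = (4 ± √24)/2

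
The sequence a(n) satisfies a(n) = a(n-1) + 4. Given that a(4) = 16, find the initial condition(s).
a(4) = a(0) + 4·4, so a(0) = 16 - 16 = 0.

a(0) = 0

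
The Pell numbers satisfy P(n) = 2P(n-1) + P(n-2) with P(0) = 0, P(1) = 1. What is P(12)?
Computing the sequence terms:
0, 1, 2, 5, 12, 29, 70, 169, 408, 985, 2378, 5741, 13860

13860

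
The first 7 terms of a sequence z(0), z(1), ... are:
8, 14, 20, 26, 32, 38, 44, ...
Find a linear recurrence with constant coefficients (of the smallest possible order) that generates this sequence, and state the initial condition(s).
Look for the lowest-order linear relation among consecutive terms.
Observation: consecutive differences are constant (= 6).
Check at n=2: 1·14 + 6 = 20. ✓

z(n) = z(n-1) + 6, z(0) = 8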